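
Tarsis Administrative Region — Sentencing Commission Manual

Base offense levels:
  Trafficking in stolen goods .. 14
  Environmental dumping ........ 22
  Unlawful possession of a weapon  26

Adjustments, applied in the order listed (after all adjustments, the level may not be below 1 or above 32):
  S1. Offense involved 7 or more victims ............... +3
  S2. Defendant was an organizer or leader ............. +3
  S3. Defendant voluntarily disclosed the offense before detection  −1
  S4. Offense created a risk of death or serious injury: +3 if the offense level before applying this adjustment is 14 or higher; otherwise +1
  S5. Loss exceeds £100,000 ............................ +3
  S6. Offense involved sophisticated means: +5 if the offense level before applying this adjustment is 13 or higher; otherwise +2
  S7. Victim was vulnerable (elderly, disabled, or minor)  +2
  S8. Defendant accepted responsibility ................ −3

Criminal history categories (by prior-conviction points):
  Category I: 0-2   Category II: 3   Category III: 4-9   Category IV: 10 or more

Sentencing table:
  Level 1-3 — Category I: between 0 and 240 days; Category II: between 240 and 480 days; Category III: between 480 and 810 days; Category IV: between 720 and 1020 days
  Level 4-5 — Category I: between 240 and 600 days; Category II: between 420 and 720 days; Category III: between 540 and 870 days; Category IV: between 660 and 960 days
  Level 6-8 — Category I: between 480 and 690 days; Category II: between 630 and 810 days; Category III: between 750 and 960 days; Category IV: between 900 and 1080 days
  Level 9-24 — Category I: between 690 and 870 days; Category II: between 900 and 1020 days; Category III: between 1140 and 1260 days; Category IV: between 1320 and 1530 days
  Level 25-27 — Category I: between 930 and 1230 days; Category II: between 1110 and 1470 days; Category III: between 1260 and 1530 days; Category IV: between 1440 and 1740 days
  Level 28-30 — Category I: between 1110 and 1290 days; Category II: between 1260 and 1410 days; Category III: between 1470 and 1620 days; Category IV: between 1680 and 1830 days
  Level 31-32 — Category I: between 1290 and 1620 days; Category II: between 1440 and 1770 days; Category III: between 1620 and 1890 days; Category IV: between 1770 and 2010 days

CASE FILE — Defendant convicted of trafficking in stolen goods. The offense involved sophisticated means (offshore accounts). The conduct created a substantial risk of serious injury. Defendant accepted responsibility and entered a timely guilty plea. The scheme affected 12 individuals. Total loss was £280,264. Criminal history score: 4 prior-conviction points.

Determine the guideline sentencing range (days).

1260-1530 days

Base offense level for trafficking in stolen goods: 14.
S1 applies: 14 + 3 = 17.
S2 does not apply.
S3 does not apply.
S4 applies (level before this adjustment is 17 ≥ 14, so +3): 17 + 3 = 20.
S5 applies: 20 + 3 = 23.
S6 applies (level before this adjustment is 23 ≥ 13, so +5): 23 + 5 = 28.
S7 does not apply.
S8 applies: 28 − 3 = 25.
Final offense level: 25.
Criminal history: 4 prior points → Category III (4-9).
Level 25 falls in the 25-27 band.
Grid: Level 25-27 × Category III = 1260-1530 days.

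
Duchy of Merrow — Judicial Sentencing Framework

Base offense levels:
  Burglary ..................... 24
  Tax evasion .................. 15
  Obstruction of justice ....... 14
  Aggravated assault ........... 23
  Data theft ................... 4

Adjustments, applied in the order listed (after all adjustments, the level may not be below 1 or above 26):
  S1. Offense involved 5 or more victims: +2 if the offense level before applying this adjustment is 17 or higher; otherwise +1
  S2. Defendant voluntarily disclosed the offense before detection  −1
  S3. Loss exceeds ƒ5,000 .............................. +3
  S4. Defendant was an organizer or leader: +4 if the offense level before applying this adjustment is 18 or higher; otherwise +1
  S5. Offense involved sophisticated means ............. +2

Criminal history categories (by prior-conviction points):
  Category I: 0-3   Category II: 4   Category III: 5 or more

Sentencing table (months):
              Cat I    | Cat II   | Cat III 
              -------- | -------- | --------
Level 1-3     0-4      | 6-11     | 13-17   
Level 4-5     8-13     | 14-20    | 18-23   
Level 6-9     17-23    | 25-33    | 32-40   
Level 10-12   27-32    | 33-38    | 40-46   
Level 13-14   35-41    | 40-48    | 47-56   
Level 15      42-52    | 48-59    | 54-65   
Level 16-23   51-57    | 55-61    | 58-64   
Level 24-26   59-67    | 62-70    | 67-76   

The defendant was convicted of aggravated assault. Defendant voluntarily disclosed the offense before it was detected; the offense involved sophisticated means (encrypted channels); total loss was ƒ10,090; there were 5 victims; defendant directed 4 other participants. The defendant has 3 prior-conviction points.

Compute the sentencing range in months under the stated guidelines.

59-67 months

Base offense level for aggravated assault: 23.
S1 applies (level before this adjustment is 23 ≥ 17, so +2): 23 + 2 = 25.
S2 applies: 25 − 1 = 24.
S3 applies: 24 + 3 = 27.
S4 applies (level before this adjustment is 27 ≥ 18, so +4): 27 + 4 = 31.
S5 applies: 31 + 2 = 33.
Level 33 exceeds the maximum of 26; capped at 26.
Final offense level: 26.
Criminal history: 3 prior points → Category I (0-3).
Level 26 falls in the 24-26 band.
Grid: Level 24-26 × Category I = 59-67 months.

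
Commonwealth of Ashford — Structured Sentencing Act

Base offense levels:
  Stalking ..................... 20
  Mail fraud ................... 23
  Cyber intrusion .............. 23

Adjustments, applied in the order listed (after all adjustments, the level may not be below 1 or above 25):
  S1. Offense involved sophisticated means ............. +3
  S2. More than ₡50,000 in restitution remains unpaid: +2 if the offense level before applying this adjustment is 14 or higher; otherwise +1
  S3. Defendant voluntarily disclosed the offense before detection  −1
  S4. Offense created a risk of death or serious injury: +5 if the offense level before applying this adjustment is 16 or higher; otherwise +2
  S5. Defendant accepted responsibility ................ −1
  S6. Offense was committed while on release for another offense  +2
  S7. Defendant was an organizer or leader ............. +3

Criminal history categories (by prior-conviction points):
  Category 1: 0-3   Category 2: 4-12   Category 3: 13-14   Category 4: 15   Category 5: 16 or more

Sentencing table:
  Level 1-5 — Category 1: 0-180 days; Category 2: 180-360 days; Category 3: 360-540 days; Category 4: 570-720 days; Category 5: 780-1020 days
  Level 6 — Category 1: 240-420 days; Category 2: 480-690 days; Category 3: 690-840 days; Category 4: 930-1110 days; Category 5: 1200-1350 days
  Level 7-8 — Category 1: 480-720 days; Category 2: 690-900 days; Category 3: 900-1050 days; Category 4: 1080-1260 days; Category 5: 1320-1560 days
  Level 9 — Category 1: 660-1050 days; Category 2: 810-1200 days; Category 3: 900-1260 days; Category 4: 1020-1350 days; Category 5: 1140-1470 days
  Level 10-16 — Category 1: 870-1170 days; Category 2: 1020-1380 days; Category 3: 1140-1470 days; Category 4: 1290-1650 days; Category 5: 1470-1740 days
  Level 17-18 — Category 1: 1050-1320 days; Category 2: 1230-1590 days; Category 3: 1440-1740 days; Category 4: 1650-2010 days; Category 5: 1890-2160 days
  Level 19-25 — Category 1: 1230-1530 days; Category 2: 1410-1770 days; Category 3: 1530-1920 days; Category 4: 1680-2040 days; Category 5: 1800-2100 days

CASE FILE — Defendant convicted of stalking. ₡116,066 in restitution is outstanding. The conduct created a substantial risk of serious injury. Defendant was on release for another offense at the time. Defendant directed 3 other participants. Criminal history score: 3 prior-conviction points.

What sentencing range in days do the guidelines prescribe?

Base offense level for stalking: 20.
S2 applies (level before this adjustment is 20 ≥ 14, so +2): 20 + 2 = 22.
S3 does not apply.
S4 applies (level before this adjustment is 22 ≥ 16, so +5): 22 + 5 = 27.
S5 does not apply.
S6 applies: 27 + 2 = 29.
S7 applies: 29 + 3 = 32.
Level 32 exceeds the maximum of 25; capped at 25.
Final offense level: 25.
Criminal history: 3 prior points → Category 1 (0-3).
Level 25 falls in the 19-25 band.
Grid: Level 19-25 × Category 1 = 1230-1530 days.

1230-1530 days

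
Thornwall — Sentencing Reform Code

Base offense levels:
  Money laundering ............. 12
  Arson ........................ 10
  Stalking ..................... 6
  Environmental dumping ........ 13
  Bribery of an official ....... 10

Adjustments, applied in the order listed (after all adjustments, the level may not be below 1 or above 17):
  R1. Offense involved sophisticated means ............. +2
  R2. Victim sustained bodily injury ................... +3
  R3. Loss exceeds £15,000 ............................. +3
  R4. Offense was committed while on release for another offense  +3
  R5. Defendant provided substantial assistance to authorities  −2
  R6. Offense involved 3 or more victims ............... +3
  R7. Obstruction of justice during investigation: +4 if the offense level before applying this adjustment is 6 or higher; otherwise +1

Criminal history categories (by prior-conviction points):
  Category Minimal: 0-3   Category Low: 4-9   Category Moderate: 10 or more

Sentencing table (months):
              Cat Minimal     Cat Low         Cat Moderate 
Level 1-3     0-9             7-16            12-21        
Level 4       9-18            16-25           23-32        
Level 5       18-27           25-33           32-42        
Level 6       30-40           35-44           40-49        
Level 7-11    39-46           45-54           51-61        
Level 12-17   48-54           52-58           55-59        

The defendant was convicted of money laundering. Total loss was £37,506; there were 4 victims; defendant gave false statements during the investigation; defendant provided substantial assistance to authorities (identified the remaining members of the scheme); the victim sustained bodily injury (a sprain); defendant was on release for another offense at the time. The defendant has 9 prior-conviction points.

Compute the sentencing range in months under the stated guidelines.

52-58 months

Base offense level for money laundering: 12.
R2 applies: 12 + 3 = 15.
R3 applies: 15 + 3 = 18.
R4 applies: 18 + 3 = 21.
R5 applies: 21 − 2 = 19.
R6 applies: 19 + 3 = 22.
R7 applies (level before this adjustment is 22 ≥ 6, so +4): 22 + 4 = 26.
Level 26 exceeds the maximum of 17; capped at 17.
Final offense level: 17.
Criminal history: 9 prior points → Category Low (4-9).
Level 17 falls in the 12-17 band.
Grid: Level 12-17 × Category Low = 52-58 months.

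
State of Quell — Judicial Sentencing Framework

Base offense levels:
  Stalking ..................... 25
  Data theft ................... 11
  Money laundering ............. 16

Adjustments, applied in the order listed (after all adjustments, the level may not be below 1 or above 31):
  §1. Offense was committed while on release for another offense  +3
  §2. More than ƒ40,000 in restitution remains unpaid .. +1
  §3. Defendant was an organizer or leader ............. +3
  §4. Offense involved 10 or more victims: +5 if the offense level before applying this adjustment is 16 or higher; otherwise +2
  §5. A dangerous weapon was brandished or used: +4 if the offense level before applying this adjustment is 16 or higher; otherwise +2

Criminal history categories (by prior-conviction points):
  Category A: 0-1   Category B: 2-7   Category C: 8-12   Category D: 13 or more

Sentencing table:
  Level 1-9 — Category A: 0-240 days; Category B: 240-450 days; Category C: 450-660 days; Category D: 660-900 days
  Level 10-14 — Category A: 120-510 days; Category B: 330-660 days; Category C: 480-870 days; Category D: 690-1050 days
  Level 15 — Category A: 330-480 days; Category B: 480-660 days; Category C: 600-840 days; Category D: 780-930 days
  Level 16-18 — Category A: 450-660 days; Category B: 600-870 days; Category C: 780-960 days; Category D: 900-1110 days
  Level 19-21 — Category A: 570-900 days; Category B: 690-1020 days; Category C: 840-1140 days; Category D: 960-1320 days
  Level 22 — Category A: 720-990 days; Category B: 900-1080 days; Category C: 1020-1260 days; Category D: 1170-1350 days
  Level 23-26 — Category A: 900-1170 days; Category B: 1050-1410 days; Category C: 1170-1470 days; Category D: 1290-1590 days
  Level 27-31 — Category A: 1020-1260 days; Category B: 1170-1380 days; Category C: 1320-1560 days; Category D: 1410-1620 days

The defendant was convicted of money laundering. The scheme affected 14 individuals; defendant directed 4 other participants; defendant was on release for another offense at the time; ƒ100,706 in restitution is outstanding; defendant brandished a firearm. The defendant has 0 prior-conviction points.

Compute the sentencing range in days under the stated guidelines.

1020-1260 days

Base offense level for money laundering: 16.
§1 applies: 16 + 3 = 19.
§2 applies: 19 + 1 = 20.
§3 applies: 20 + 3 = 23.
§4 applies (level before this adjustment is 23 ≥ 16, so +5): 23 + 5 = 28.
§5 applies (level before this adjustment is 28 ≥ 16, so +4): 28 + 4 = 32.
Level 32 exceeds the maximum of 31; capped at 31.
Final offense level: 31.
Criminal history: 0 prior points → Category A (0-1).
Level 31 falls in the 27-31 band.
Grid: Level 27-31 × Category A = 1020-1260 days.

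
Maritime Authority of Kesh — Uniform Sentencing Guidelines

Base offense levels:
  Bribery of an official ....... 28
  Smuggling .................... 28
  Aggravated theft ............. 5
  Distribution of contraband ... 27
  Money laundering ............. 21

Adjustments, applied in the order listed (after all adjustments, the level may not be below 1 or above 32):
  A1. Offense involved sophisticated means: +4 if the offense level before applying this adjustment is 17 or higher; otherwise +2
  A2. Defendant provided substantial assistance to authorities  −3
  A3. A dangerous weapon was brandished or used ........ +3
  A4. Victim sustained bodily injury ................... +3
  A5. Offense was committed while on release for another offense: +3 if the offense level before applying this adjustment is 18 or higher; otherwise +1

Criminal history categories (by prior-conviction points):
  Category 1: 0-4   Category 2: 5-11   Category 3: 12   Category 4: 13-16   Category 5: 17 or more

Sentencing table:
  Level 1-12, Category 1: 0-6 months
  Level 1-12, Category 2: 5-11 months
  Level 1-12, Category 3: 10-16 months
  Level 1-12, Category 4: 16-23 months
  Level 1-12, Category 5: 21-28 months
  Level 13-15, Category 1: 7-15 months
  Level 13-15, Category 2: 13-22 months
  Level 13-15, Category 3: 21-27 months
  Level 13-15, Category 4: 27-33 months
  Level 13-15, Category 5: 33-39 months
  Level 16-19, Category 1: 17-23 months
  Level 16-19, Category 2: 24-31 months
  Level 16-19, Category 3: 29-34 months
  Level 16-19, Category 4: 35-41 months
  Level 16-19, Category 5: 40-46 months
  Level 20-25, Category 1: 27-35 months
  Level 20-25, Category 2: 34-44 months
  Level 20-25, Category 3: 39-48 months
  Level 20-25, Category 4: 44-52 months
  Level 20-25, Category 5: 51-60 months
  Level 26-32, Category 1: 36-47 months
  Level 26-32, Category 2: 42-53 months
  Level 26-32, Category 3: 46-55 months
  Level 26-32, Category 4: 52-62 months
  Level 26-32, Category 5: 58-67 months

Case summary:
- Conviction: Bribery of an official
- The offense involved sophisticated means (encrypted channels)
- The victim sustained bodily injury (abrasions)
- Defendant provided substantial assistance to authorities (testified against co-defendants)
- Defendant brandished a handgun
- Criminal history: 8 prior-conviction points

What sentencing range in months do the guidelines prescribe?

42-53 months

Base offense level for bribery of an official: 28.
A1 applies (level before this adjustment is 28 ≥ 17, so +4): 28 + 4 = 32.
A2 applies: 32 − 3 = 29.
A3 applies: 29 + 3 = 32.
A4 applies: 32 + 3 = 35.
Level 35 exceeds the maximum of 32; capped at 32.
Final offense level: 32.
Criminal history: 8 prior points → Category 2 (5-11).
Level 32 falls in the 26-32 band.
Grid: Level 26-32 × Category 2 = 42-53 months.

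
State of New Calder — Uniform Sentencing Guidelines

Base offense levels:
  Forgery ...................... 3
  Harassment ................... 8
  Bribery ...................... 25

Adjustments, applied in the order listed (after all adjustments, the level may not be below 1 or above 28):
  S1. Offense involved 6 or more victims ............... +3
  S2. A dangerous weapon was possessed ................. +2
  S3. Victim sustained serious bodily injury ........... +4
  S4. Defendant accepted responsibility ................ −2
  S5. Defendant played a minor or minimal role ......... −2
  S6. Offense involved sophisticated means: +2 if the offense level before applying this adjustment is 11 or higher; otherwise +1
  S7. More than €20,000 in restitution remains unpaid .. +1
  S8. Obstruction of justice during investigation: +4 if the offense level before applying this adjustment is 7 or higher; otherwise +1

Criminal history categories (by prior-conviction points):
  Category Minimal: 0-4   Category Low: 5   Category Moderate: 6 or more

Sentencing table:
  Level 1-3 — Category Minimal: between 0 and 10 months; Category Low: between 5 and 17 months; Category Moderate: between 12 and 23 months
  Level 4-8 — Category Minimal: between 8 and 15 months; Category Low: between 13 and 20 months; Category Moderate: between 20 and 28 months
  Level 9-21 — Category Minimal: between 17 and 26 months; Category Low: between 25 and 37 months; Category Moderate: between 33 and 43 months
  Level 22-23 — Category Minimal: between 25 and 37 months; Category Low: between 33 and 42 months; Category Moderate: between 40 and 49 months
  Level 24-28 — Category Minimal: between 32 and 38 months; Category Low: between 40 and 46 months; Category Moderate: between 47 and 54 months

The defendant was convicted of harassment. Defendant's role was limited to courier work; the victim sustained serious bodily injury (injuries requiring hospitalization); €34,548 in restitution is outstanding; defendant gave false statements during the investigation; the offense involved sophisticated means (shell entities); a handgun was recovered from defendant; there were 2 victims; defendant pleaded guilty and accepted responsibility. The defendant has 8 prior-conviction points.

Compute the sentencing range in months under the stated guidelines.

33-43 months

Base offense level for harassment: 8.
S2 applies: 8 + 2 = 10.
S3 applies: 10 + 4 = 14.
S4 applies: 14 − 2 = 12.
S5 applies: 12 − 2 = 10.
S6 applies (level before this adjustment is 10 < 11, so +1): 10 + 1 = 11.
S7 applies: 11 + 1 = 12.
S8 applies (level before this adjustment is 12 ≥ 7, so +4): 12 + 4 = 16.
Final offense level: 16.
Criminal history: 8 prior points → Category Moderate (6+).
Level 16 falls in the 9-21 band.
Grid: Level 9-21 × Category Moderate = 33-43 months.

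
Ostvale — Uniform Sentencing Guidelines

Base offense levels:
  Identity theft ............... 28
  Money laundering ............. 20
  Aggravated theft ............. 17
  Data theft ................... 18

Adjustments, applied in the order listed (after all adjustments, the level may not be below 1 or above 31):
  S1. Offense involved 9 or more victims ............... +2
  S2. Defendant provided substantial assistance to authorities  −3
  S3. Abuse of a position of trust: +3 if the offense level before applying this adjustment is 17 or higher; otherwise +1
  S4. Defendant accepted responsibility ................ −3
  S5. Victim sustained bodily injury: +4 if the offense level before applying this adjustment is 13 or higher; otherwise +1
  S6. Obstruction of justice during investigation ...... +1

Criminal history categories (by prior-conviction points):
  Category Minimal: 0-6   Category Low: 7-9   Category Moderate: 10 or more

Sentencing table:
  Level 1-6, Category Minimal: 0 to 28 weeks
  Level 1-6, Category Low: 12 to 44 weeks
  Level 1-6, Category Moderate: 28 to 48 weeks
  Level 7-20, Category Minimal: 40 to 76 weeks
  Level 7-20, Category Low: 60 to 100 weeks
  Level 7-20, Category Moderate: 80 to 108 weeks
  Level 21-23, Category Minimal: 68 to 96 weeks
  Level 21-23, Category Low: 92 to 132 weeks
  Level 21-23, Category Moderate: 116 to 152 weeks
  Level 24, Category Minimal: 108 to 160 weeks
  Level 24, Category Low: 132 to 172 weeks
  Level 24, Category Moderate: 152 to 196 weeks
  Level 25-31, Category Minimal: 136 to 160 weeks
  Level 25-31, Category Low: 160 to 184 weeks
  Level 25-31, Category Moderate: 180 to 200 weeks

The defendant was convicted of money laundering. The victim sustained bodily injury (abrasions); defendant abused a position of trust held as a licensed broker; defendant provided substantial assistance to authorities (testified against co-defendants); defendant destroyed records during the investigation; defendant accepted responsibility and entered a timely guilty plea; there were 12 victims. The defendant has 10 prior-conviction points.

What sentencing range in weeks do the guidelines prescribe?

Base offense level for money laundering: 20.
S1 applies: 20 + 2 = 22.
S2 applies: 22 − 3 = 19.
S3 applies (level before this adjustment is 19 ≥ 17, so +3): 19 + 3 = 22.
S4 applies: 22 − 3 = 19.
S5 applies (level before this adjustment is 19 ≥ 13, so +4): 19 + 4 = 23.
S6 applies: 23 + 1 = 24.
Final offense level: 24.
Criminal history: 10 prior points → Category Moderate (10+).
Level 24 falls in the 24 band.
Grid: Level 24 × Category Moderate = 152-196 weeks.

152-196 weeks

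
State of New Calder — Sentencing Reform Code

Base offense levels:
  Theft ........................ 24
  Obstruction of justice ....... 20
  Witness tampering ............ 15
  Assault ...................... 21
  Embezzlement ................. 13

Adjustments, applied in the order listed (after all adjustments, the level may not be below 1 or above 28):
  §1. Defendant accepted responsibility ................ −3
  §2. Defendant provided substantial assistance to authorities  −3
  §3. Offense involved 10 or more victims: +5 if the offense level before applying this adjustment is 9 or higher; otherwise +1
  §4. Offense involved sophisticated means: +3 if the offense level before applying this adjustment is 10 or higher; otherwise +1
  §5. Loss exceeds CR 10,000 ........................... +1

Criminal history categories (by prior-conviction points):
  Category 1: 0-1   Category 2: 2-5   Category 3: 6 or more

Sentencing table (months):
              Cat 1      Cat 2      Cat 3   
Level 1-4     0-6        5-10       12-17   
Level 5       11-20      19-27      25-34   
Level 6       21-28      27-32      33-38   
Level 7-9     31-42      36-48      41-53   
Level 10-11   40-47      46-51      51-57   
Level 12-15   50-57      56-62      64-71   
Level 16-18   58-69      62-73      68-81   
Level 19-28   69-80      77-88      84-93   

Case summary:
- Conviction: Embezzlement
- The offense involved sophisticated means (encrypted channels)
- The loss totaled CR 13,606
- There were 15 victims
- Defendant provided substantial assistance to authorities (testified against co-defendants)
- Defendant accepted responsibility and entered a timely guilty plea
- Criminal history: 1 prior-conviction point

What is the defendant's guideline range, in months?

40-47 months

Base offense level for embezzlement: 13.
§1 applies: 13 − 3 = 10.
§2 applies: 10 − 3 = 7.
§3 applies (level before this adjustment is 7 < 9, so +1): 7 + 1 = 8.
§4 applies (level before this adjustment is 8 < 10, so +1): 8 + 1 = 9.
§5 applies: 9 + 1 = 10.
Final offense level: 10.
Criminal history: 1 prior point → Category 1 (0-1).
Level 10 falls in the 10-11 band.
Grid: Level 10-11 × Category 1 = 40-47 months.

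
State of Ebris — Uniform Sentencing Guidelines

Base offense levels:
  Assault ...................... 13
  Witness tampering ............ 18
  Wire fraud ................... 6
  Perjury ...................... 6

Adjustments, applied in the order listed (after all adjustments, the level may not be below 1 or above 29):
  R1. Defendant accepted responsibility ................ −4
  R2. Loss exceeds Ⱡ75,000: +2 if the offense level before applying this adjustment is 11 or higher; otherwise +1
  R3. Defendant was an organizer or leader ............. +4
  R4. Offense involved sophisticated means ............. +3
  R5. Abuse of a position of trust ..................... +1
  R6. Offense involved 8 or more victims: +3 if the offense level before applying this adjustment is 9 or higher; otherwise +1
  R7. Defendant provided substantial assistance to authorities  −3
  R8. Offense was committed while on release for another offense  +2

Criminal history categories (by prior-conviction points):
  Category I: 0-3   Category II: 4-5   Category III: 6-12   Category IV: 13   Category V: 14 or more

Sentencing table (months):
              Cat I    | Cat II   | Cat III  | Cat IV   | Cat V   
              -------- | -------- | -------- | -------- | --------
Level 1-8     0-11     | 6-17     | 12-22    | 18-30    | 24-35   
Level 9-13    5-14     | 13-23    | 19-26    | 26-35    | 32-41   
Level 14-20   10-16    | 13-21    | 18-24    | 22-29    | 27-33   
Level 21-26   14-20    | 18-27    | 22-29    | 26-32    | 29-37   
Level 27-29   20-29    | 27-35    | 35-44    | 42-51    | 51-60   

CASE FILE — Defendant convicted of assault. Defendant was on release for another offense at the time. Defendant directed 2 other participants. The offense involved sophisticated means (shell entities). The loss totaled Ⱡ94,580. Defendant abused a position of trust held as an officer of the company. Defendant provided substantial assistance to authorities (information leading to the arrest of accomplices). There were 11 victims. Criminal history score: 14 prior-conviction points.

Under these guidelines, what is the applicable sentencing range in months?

Base offense level for assault: 13.
R2 applies (level before this adjustment is 13 ≥ 11, so +2): 13 + 2 = 15.
R3 applies: 15 + 4 = 19.
R4 applies: 19 + 3 = 22.
R5 applies: 22 + 1 = 23.
R6 applies (level before this adjustment is 23 ≥ 9, so +3): 23 + 3 = 26.
R7 applies: 26 − 3 = 23.
R8 applies: 23 + 2 = 25.
Final offense level: 25.
Criminal history: 14 prior points → Category V (14+).
Level 25 falls in the 21-26 band.
Grid: Level 21-26 × Category V = 29-37 months.

29-37 months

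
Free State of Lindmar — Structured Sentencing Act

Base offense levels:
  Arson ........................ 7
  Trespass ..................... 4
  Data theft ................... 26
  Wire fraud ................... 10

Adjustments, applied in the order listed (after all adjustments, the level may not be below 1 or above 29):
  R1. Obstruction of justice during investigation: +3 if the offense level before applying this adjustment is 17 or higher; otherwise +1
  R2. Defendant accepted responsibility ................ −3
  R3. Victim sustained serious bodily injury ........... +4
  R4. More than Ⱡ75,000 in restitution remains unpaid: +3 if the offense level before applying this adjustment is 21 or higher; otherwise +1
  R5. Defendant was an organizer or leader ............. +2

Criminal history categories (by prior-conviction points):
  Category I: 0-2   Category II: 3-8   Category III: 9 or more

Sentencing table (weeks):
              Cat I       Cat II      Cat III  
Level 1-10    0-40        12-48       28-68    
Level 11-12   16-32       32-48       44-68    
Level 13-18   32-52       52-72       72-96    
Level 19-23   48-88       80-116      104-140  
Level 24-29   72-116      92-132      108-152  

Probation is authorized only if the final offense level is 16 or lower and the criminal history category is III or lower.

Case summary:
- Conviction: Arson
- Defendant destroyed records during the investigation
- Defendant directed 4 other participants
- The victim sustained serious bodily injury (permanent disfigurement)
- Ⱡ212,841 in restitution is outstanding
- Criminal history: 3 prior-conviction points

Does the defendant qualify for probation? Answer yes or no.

Base offense level for arson: 7.
R1 applies (level before this adjustment is 7 < 17, so +1): 7 + 1 = 8.
R2 does not apply.
R3 applies: 8 + 4 = 12.
R4 applies (level before this adjustment is 12 < 21, so +1): 12 + 1 = 13.
R5 applies: 13 + 2 = 15.
Final offense level: 15.
Criminal history: 3 prior points → Category II (3-8).
Level 15 falls in the 13-18 band.
Grid: Level 13-18 × Category II = 52-72 weeks.
Probation check: level 15 ≤ 16 and category II ≤ III → eligible.

Yes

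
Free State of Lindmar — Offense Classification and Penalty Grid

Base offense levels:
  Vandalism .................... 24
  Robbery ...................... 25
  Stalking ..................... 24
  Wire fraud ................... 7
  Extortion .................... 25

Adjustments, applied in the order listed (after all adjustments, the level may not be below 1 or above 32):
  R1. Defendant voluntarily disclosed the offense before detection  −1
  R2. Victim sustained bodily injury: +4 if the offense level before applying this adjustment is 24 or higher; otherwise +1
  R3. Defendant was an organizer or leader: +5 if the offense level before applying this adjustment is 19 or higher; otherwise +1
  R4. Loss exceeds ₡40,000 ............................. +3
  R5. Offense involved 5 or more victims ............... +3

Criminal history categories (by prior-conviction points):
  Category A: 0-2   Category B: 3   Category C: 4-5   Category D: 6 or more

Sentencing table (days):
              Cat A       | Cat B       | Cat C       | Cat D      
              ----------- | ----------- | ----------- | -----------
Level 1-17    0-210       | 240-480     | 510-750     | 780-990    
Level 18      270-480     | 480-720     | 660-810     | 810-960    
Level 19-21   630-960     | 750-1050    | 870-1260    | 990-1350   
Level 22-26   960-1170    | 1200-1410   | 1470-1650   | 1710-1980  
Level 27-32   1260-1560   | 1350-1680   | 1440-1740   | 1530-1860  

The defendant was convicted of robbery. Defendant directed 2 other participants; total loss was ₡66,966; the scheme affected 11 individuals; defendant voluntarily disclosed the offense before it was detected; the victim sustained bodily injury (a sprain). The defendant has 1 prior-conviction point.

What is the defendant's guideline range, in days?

Base offense level for robbery: 25.
R1 applies: 25 − 1 = 24.
R2 applies (level before this adjustment is 24 ≥ 24, so +4): 24 + 4 = 28.
R3 applies (level before this adjustment is 28 ≥ 19, so +5): 28 + 5 = 33.
R4 applies: 33 + 3 = 36.
R5 applies: 36 + 3 = 39.
Level 39 exceeds the maximum of 32; capped at 32.
Final offense level: 32.
Criminal history: 1 prior point → Category A (0-2).
Level 32 falls in the 27-32 band.
Grid: Level 27-32 × Category A = 1260-1560 days.

1260-1560 days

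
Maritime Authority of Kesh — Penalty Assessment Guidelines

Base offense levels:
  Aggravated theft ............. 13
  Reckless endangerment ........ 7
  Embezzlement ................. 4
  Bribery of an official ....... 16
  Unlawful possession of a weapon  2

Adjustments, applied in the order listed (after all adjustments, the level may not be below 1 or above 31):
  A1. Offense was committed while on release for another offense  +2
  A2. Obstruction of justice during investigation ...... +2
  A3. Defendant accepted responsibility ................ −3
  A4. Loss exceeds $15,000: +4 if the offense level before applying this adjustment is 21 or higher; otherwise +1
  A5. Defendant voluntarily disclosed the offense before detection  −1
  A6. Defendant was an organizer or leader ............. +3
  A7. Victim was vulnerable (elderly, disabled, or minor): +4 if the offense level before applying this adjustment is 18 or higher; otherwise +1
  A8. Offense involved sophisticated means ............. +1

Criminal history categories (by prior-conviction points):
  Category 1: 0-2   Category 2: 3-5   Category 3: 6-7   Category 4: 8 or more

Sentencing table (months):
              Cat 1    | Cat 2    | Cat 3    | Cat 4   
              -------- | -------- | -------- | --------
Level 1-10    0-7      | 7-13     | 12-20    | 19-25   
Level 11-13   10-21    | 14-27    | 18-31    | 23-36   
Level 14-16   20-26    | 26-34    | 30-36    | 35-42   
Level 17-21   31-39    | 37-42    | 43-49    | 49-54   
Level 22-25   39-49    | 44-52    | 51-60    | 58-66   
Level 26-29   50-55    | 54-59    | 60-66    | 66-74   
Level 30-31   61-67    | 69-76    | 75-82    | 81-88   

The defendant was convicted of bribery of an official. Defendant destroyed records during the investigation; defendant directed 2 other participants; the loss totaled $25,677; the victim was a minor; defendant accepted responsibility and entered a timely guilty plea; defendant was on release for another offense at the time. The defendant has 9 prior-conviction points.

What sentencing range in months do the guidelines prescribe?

58-66 months

Base offense level for bribery of an official: 16.
A1 applies: 16 + 2 = 18.
A2 applies: 18 + 2 = 20.
A3 applies: 20 − 3 = 17.
A4 applies (level before this adjustment is 17 < 21, so +1): 17 + 1 = 18.
A5 does not apply.
A6 applies: 18 + 3 = 21.
A7 applies (level before this adjustment is 21 ≥ 18, so +4): 21 + 4 = 25.
Final offense level: 25.
Criminal history: 9 prior points → Category 4 (8+).
Level 25 falls in the 22-25 band.
Grid: Level 22-25 × Category 4 = 58-66 months.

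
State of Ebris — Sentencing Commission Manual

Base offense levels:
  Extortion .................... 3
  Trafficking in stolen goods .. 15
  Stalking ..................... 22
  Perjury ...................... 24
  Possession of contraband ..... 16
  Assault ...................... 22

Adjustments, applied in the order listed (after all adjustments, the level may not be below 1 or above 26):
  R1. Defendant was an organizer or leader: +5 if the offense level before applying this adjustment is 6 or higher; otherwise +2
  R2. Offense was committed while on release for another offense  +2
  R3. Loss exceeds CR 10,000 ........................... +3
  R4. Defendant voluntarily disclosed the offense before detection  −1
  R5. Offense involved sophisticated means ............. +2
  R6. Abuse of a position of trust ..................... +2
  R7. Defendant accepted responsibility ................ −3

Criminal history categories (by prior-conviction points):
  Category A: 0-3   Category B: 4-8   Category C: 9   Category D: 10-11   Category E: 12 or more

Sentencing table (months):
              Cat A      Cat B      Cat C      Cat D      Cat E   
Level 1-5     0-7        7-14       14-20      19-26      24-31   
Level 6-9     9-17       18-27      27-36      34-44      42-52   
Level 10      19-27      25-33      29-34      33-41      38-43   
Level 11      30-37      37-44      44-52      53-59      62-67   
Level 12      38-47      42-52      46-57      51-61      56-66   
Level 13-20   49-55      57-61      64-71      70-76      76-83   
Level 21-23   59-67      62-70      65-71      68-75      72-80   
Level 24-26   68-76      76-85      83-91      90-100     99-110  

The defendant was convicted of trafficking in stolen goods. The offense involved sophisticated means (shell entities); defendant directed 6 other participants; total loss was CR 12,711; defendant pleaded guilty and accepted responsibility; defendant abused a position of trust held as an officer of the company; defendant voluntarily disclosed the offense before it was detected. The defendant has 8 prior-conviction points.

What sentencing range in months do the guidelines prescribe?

Base offense level for trafficking in stolen goods: 15.
R1 applies (level before this adjustment is 15 ≥ 6, so +5): 15 + 5 = 20.
R2 does not apply.
R3 applies: 20 + 3 = 23.
R4 applies: 23 − 1 = 22.
R5 applies: 22 + 2 = 24.
R6 applies: 24 + 2 = 26.
R7 applies: 26 − 3 = 23.
Final offense level: 23.
Criminal history: 8 prior points → Category B (4-8).
Level 23 falls in the 21-23 band.
Grid: Level 21-23 × Category B = 62-70 months.

62-70 months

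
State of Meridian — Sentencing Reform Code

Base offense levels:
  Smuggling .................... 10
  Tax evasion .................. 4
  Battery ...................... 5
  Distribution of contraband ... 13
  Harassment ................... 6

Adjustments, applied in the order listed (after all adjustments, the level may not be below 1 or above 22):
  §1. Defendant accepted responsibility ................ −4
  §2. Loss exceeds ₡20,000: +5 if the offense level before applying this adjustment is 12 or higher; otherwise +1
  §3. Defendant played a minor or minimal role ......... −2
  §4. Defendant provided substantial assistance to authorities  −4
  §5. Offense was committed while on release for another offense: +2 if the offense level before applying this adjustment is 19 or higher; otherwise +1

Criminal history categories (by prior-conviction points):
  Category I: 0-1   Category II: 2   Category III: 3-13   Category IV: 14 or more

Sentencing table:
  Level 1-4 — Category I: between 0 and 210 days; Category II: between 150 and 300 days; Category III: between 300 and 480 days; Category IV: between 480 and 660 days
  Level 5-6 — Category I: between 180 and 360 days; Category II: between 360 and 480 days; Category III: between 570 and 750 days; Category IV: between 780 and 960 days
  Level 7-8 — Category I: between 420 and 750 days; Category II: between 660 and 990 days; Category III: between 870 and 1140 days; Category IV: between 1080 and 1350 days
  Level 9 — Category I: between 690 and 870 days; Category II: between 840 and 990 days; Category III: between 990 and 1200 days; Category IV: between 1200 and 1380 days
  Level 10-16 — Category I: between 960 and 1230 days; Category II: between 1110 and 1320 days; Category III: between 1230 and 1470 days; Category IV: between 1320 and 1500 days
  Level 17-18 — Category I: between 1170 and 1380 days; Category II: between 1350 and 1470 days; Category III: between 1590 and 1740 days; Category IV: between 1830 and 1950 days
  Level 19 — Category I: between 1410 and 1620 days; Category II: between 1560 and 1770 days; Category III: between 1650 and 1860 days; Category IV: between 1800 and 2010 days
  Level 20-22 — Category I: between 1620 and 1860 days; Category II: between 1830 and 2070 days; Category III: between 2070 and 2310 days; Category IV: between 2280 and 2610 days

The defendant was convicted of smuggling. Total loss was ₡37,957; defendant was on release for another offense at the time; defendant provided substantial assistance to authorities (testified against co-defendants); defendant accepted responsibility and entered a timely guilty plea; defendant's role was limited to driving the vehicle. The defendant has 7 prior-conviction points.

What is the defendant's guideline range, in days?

300-480 days

Base offense level for smuggling: 10.
§1 applies: 10 − 4 = 6.
§2 applies (level before this adjustment is 6 < 12, so +1): 6 + 1 = 7.
§3 applies: 7 − 2 = 5.
§4 applies: 5 − 4 = 1.
§5 applies (level before this adjustment is 1 < 19, so +1): 1 + 1 = 2.
Final offense level: 2.
Criminal history: 7 prior points → Category III (3-13).
Level 2 falls in the 1-4 band.
Grid: Level 1-4 × Category III = 300-480 days.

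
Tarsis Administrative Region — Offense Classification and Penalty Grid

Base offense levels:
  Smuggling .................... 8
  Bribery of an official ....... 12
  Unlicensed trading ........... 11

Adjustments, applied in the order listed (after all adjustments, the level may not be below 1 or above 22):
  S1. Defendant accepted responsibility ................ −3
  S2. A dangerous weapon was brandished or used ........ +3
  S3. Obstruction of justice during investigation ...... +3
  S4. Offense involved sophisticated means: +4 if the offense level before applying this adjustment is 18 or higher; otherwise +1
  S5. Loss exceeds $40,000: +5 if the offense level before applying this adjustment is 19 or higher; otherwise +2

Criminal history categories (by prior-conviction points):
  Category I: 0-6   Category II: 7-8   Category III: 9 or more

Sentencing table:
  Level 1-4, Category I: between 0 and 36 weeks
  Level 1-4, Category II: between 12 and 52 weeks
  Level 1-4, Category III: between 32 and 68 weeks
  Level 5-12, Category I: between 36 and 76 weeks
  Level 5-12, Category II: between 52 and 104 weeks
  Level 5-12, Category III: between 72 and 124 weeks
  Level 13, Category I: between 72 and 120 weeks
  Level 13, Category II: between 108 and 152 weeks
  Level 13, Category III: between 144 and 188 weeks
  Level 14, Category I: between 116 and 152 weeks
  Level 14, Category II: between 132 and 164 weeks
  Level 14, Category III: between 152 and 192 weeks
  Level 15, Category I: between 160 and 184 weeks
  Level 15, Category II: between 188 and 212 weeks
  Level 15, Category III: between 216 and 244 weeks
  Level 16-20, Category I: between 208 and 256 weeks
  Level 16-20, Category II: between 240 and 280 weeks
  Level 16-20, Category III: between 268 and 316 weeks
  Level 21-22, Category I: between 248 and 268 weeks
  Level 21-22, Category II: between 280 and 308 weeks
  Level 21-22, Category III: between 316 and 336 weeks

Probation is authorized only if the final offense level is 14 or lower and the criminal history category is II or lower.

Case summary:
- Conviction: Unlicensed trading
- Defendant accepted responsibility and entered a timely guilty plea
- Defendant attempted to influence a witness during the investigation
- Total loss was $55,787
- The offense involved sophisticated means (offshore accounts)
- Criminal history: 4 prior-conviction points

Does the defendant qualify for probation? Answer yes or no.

Base offense level for unlicensed trading: 11.
S1 applies: 11 − 3 = 8.
S3 applies: 8 + 3 = 11.
S4 applies (level before this adjustment is 11 < 18, so +1): 11 + 1 = 12.
S5 applies (level before this adjustment is 12 < 19, so +2): 12 + 2 = 14.
Final offense level: 14.
Criminal history: 4 prior points → Category I (0-6).
Level 14 falls in the 14 band.
Grid: Level 14 × Category I = 116-152 weeks.
Probation check: level 14 ≤ 14 and category I ≤ II → eligible.

Yes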